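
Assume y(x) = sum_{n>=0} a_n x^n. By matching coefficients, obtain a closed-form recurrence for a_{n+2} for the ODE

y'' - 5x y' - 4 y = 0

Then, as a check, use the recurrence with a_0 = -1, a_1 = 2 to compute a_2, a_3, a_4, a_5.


Substitute y = sum_n a_n x^n.
y''(x) has coefficient (n+2)(n+1) a_{n+2} at x^n;
-5 x y'(x) has coefficient -5 n a_n at x^n (shift);
-4 y(x) has coefficient -4 a_n at x^n.
Matching x^n: (n+2)(n+1) a_{n+2} + (-5n - 4) a_n = 0.
Thus a_{n+2} = (5n + 4) / ((n+1)(n+2)) * a_n.

Check with a_0 = -1, a_1 = 2 (apply the recurrence for n = 0, 1, 2, 3): a_0 = -1, a_1 = 2, a_2 = -2, a_3 = 3, a_4 = -7/3, a_5 = 57/20.

a_(n+2) = (5n + 4) / ((n+1)(n+2)) * a_n; check: a_0 = -1, a_1 = 2, a_2 = -2, a_3 = 3, a_4 = -7/3, a_5 = 57/20


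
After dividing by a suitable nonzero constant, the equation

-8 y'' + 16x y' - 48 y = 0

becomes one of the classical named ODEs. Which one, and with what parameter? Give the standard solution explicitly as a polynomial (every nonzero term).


All three coefficients share the factor -8; dividing through by -8 gives  y'' - 2x y' + 6 y = 0.
This matches the Hermite equation y'' - 2x y' + 2n y = 0 with 2n = 6, so n = 3; the polynomial solution is H_3(x).
With y = sum_k a_k x^k, matching x^k gives (k+2)(k+1) a_{k+2} = 2(k - n) a_k = 2(k - 3) a_k. The right side vanishes at k = 3, so the series with the parity of 3 terminates at degree 3.
Standard normalization: leading coefficient of H_n is 2^n, so a_3 = 2^3 = 8. Work downward with a_k = (k+1)(k+2) a_{k+2} / (2(k - n)):
  a_1 = (2)(3)(8) / (2(1 - 3)) = 48/(-4) = -12
Hence H_3(x) = 8 x^3 - 12 x.

H_3(x); series = 8 x^3 - 12 x


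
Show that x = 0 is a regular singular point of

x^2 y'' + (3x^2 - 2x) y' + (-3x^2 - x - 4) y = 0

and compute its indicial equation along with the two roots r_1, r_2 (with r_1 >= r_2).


Divide by x^2 to reach normal form y'' + P_1(x) y' + P_2(x) y = 0 with P_1(x) = 3 - 2/x and P_2(x) = -3 - 1/x - 4/x^2.
x = 0 is a singular point because the y'-coefficient 3 - 2/x has a pole at x = 0 and the y-coefficient -3 - 1/x - 4/x^2 has a pole at x = 0.
It is a regular singular point because x P_1(x) = p(x) = 3x - 2 and x^2 P_2(x) = q(x) = -3x^2 - x - 4 are polynomials, hence analytic at x = 0.
p(0) = -2,  q(0) = -4.
Indicial equation: r(r-1) + p(0) r + q(0) = 0, i.e. r^2 + (p(0) - 1) r + q(0) = 0, i.e. r^2 - 3 r - 4 = 0.
Discriminant: (-3)^2 - 4(-4) = 25, so r = (3 ± 5)/2.
Solving: r_1 = 4, r_2 = -1.

indicial: r^2 - 3 r - 4 = 0; roots r_1 = 4, r_2 = -1


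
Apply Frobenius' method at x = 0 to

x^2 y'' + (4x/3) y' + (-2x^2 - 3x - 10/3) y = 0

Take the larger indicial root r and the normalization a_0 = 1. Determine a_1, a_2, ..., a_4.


Write in Frobenius form y'' + (p(x)/x) y' + (q(x)/x^2) y = 0:
  p(x) = 4/3,  q(x) = -2x^2 - 3x - 10/3.
Indicial equation: r(r-1) + (4/3) r + (-10/3) = 0 -> roots r_1 = 5/3, r_2 = -2.
Take r = r_1 = 5/3. Let y(x) = x^r sum_{n>=0} a_n x^n with a_0 = 1.
Substitute y = x^r sum a_n x^n and match x^{r+n}. The recurrence is
  D(n) a_n - 3 a_{n-1} - 2 a_{n-2} = 0,  where D(n) = (r+n)(r+n-1) + (4/3)(r+n) + (-10/3).
  a_n = [3 a_{n-1} + 2 a_{n-2}] / D(n).
Since the indicial polynomial factors as (r - r_1)(r - r_2), D(n) = (r_1 + n - r_1)(r_1 + n - r_2) = n(n + 11/3).
Evaluating step by step (a_0 = 1):
  n = 1: D(1) = 1(1 + 11/3) = 14/3; numerator = 3(1) = 3; a_1 = (3)/(14/3) = 9/14
  n = 2: D(2) = 2(2 + 11/3) = 34/3; numerator = 3(9/14) + 2(1) = 55/14; a_2 = (55/14)/(34/3) = 165/476
  n = 3: D(3) = 3(3 + 11/3) = 20; numerator = 3(165/476) + 2(9/14) = 1107/476; a_3 = (1107/476)/(20) = 1107/9520
  n = 4: D(4) = 4(4 + 11/3) = 92/3; numerator = 3(1107/9520) + 2(165/476) = 9921/9520; a_4 = (9921/9520)/(92/3) = 29763/875840

r = 5/3; a_0 = 1; a_1 = 9/14; a_2 = 165/476; a_3 = 1107/9520; a_4 = 29763/875840


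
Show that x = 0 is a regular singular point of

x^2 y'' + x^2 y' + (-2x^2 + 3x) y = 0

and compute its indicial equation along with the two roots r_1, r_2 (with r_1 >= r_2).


Divide by x^2 to reach normal form y'' + P_1(x) y' + P_2(x) y = 0 with P_1(x) = 1 and P_2(x) = -2 + 3/x.
x = 0 is a singular point because the y-coefficient -2 + 3/x has a pole at x = 0.
It is a regular singular point because x P_1(x) = p(x) = x and x^2 P_2(x) = q(x) = -2x^2 + 3x are polynomials, hence analytic at x = 0.
p(0) = 0,  q(0) = 0.
Indicial equation: r(r-1) + p(0) r + q(0) = 0, i.e. r^2 + (p(0) - 1) r + q(0) = 0, i.e. r^2 - 1 r = 0.
Discriminant: (-1)^2 - 4(0) = 1, so r = (1 ± 1)/2.
Solving: r_1 = 1, r_2 = 0.

indicial: r^2 - 1 r = 0; roots r_1 = 1, r_2 = 0


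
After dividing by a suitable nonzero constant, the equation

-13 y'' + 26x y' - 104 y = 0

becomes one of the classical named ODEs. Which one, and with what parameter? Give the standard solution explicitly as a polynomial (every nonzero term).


All three coefficients share the factor -13; dividing through by -13 gives  y'' - 2x y' + 8 y = 0.
This matches the Hermite equation y'' - 2x y' + 2n y = 0 with 2n = 8, so n = 4; the polynomial solution is H_4(x).
With y = sum_k a_k x^k, matching x^k gives (k+2)(k+1) a_{k+2} = 2(k - n) a_k = 2(k - 4) a_k. The right side vanishes at k = 4, so the series with the parity of 4 terminates at degree 4.
Standard normalization: leading coefficient of H_n is 2^n, so a_4 = 2^4 = 16. Work downward with a_k = (k+1)(k+2) a_{k+2} / (2(k - n)):
  a_2 = (3)(4)(16) / (2(2 - 4)) = 192/(-4) = -48
  a_0 = (1)(2)(-48) / (2(0 - 4)) = -96/(-8) = 12
Hence H_4(x) = 16 x^4 - 48 x^2 + 12.

H_4(x); series = 16 x^4 - 48 x^2 + 12


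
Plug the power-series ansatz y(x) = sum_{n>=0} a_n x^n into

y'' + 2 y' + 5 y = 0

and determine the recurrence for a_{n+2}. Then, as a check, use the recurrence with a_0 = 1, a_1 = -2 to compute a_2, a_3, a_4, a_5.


Substitute y = sum_n a_n x^n.
y''(x) has coefficient (n+2)(n+1) a_{n+2} at x^n;
2 y'(x) has coefficient 2 (n+1) a_{n+1} at x^n;
5 y(x) has coefficient 5 a_n at x^n.
Matching x^n: (n+2)(n+1) a_{n+2} + 2 (n+1) a_{n+1} + 5 a_n = 0.
Thus a_{n+2} = [-2 (n+1) a_{n+1} - 5 a_n] / ((n+1)(n+2)).

Check with a_0 = 1, a_1 = -2 (apply the recurrence for n = 0, 1, 2, 3): a_0 = 1, a_1 = -2, a_2 = -1/2, a_3 = 2, a_4 = -19/24, a_5 = -11/60.

a_(n+2) = [-2 (n+1) a_(n+1) - 5 a_n] / ((n+1)(n+2)); check: a_0 = 1, a_1 = -2, a_2 = -1/2, a_3 = 2, a_4 = -19/24, a_5 = -11/60


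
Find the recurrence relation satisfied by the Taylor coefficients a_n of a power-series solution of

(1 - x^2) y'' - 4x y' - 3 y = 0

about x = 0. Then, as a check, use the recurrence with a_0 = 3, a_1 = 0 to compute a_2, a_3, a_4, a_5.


Substitute y = sum_n a_n x^n.
(1 - 1 x^2) y'' contributes (n+2)(n+1) a_{n+2} - n(n-1) a_n at x^n.
-4 x y'(x) contributes -4 n a_n at x^n.
-3 y(x) contributes -3 a_n at x^n.
Matching x^n: (n+2)(n+1) a_{n+2} + (-n(n-1) - 4 n - 3) a_n = 0.
Thus a_{n+2} = (n(n-1) + 4 n + 3) / ((n+1)(n+2)) * a_n.

Check with a_0 = 3, a_1 = 0 (apply the recurrence for n = 0, 1, 2, 3): a_0 = 3, a_1 = 0, a_2 = 9/2, a_3 = 0, a_4 = 39/8, a_5 = 0.

a_(n+2) = (n(n-1) + 4 n + 3) / ((n+1)(n+2)) * a_n; check: a_0 = 3, a_1 = 0, a_2 = 9/2, a_3 = 0, a_4 = 39/8, a_5 = 0


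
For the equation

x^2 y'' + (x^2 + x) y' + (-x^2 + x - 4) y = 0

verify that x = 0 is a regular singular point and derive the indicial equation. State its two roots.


Divide by x^2 to reach normal form y'' + P_1(x) y' + P_2(x) y = 0 with P_1(x) = 1 + 1/x and P_2(x) = -1 + 1/x - 4/x^2.
x = 0 is a singular point because the y'-coefficient 1 + 1/x has a pole at x = 0 and the y-coefficient -1 + 1/x - 4/x^2 has a pole at x = 0.
It is a regular singular point because x P_1(x) = p(x) = x + 1 and x^2 P_2(x) = q(x) = -x^2 + x - 4 are polynomials, hence analytic at x = 0.
p(0) = 1,  q(0) = -4.
Indicial equation: r(r-1) + p(0) r + q(0) = 0, i.e. r^2 + (p(0) - 1) r + q(0) = 0, i.e. r^2 - 4 = 0.
Discriminant: (0)^2 - 4(-4) = 16, so r = (0 ± 4)/2.
Solving: r_1 = 2, r_2 = -2.

indicial: r^2 - 4 = 0; roots r_1 = 2, r_2 = -2


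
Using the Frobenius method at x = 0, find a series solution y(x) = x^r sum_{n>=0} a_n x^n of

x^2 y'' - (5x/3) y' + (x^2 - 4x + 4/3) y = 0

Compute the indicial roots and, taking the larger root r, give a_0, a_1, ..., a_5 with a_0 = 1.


Write in Frobenius form y'' + (p(x)/x) y' + (q(x)/x^2) y = 0:
  p(x) = -5/3,  q(x) = x^2 - 4x + 4/3.
Indicial equation: r(r-1) + (-5/3) r + (4/3) = 0 -> roots r_1 = 2, r_2 = 2/3.
Take r = r_1 = 2. Let y(x) = x^r sum_{n>=0} a_n x^n with a_0 = 1.
Substitute y = x^r sum a_n x^n and match x^{r+n}. The recurrence is
  D(n) a_n - 4 a_{n-1} + 1 a_{n-2} = 0,  where D(n) = (r+n)(r+n-1) + (-5/3)(r+n) + (4/3).
  a_n = [4 a_{n-1} - 1 a_{n-2}] / D(n).
Since the indicial polynomial factors as (r - r_1)(r - r_2), D(n) = (r_1 + n - r_1)(r_1 + n - r_2) = n(n + 4/3).
Evaluating step by step (a_0 = 1):
  n = 1: D(1) = 1(1 + 4/3) = 7/3; numerator = 4(1) = 4; a_1 = (4)/(7/3) = 12/7
  n = 2: D(2) = 2(2 + 4/3) = 20/3; numerator = 4(12/7) - 1(1) = 41/7; a_2 = (41/7)/(20/3) = 123/140
  n = 3: D(3) = 3(3 + 4/3) = 13; numerator = 4(123/140) - 1(12/7) = 9/5; a_3 = (9/5)/(13) = 9/65
  n = 4: D(4) = 4(4 + 4/3) = 64/3; numerator = 4(9/65) - 1(123/140) = -591/1820; a_4 = (-591/1820)/(64/3) = -1773/116480
  n = 5: D(5) = 5(5 + 4/3) = 95/3; numerator = 4(-1773/116480) - 1(9/65) = -1161/5824; a_5 = (-1161/5824)/(95/3) = -3483/553280

r = 2; a_0 = 1; a_1 = 12/7; a_2 = 123/140; a_3 = 9/65; a_4 = -1773/116480; a_5 = -3483/553280


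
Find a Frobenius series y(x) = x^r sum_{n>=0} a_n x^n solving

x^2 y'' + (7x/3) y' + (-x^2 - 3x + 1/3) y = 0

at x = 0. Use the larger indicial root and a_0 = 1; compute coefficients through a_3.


Write in Frobenius form y'' + (p(x)/x) y' + (q(x)/x^2) y = 0:
  p(x) = 7/3,  q(x) = -x^2 - 3x + 1/3.
Indicial equation: r(r-1) + (7/3) r + (1/3) = 0 -> roots r_1 = -1/3, r_2 = -1.
Take r = r_1 = -1/3. Let y(x) = x^r sum_{n>=0} a_n x^n with a_0 = 1.
Substitute y = x^r sum a_n x^n and match x^{r+n}. The recurrence is
  D(n) a_n - 3 a_{n-1} - 1 a_{n-2} = 0,  where D(n) = (r+n)(r+n-1) + (7/3)(r+n) + (1/3).
  a_n = [3 a_{n-1} + 1 a_{n-2}] / D(n).
Since the indicial polynomial factors as (r - r_1)(r - r_2), D(n) = (r_1 + n - r_1)(r_1 + n - r_2) = n(n + 2/3).
Evaluating step by step (a_0 = 1):
  n = 1: D(1) = 1(1 + 2/3) = 5/3; numerator = 3(1) = 3; a_1 = (3)/(5/3) = 9/5
  n = 2: D(2) = 2(2 + 2/3) = 16/3; numerator = 3(9/5) + 1(1) = 32/5; a_2 = (32/5)/(16/3) = 6/5
  n = 3: D(3) = 3(3 + 2/3) = 11; numerator = 3(6/5) + 1(9/5) = 27/5; a_3 = (27/5)/(11) = 27/55

r = -1/3; a_0 = 1; a_1 = 9/5; a_2 = 6/5; a_3 = 27/55


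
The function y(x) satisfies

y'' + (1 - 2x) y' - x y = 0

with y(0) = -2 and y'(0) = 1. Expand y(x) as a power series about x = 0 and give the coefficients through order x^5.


Ansatz: y(x) = sum_{n>=0} a_n x^n, so y'(x) = sum_{n>=1} n a_n x^(n-1) and y''(x) = sum_{n>=2} n(n-1) a_n x^(n-2).
Substitute into P(x) y'' + Q(x) y' + R(x) y = 0 with P(x) = 1, Q(x) = 1 - 2x, R(x) = -x, and match powers of x.
Initial conditions: a_0 = -2, a_1 = 1.
Setting the coefficient of each power of x to zero and solving order by order (substituting the coefficients already found):
  x^0: 2 a_2 + a_1 = 0  ->  2 a_2 = -a_1 = -1  ->  a_2 = -1/2
  x^1: 6 a_3 + 2 a_2 - 2 a_1 - a_0 = 0  ->  6 a_3 = -2 a_2 + 2 a_1 + a_0 = 1  ->  a_3 = 1/6
  x^2: 12 a_4 + 3 a_3 - 4 a_2 - a_1 = 0  ->  12 a_4 = -3 a_3 + 4 a_2 + a_1 = -3/2  ->  a_4 = -1/8
  x^3: 20 a_5 + 4 a_4 - 6 a_3 - a_2 = 0  ->  20 a_5 = -4 a_4 + 6 a_3 + a_2 = 1  ->  a_5 = 1/20
Truncated series: y(x) = -2 + x - (1/2) x^2 + (1/6) x^3 - (1/8) x^4 + (1/20) x^5 + O(x^6).

a_0 = -2; a_1 = 1; a_2 = -1/2; a_3 = 1/6; a_4 = -1/8; a_5 = 1/20


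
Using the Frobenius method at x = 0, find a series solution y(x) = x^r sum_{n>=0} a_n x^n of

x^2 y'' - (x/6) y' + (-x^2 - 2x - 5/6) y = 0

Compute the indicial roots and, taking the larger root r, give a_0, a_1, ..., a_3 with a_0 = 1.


Write in Frobenius form y'' + (p(x)/x) y' + (q(x)/x^2) y = 0:
  p(x) = -1/6,  q(x) = -x^2 - 2x - 5/6.
Indicial equation: r(r-1) + (-1/6) r + (-5/6) = 0 -> roots r_1 = 5/3, r_2 = -1/2.
Take r = r_1 = 5/3. Let y(x) = x^r sum_{n>=0} a_n x^n with a_0 = 1.
Substitute y = x^r sum a_n x^n and match x^{r+n}. The recurrence is
  D(n) a_n - 2 a_{n-1} - 1 a_{n-2} = 0,  where D(n) = (r+n)(r+n-1) + (-1/6)(r+n) + (-5/6).
  a_n = [2 a_{n-1} + 1 a_{n-2}] / D(n).
Since the indicial polynomial factors as (r - r_1)(r - r_2), D(n) = (r_1 + n - r_1)(r_1 + n - r_2) = n(n + 13/6).
Evaluating step by step (a_0 = 1):
  n = 1: D(1) = 1(1 + 13/6) = 19/6; numerator = 2(1) = 2; a_1 = (2)/(19/6) = 12/19
  n = 2: D(2) = 2(2 + 13/6) = 25/3; numerator = 2(12/19) + 1(1) = 43/19; a_2 = (43/19)/(25/3) = 129/475
  n = 3: D(3) = 3(3 + 13/6) = 31/2; numerator = 2(129/475) + 1(12/19) = 558/475; a_3 = (558/475)/(31/2) = 36/475

r = 5/3; a_0 = 1; a_1 = 12/19; a_2 = 129/475; a_3 = 36/475


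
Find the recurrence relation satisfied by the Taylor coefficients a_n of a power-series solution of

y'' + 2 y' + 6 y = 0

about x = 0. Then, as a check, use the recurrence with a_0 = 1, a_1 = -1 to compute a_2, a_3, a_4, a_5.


Substitute y = sum_n a_n x^n.
y''(x) has coefficient (n+2)(n+1) a_{n+2} at x^n;
2 y'(x) has coefficient 2 (n+1) a_{n+1} at x^n;
6 y(x) has coefficient 6 a_n at x^n.
Matching x^n: (n+2)(n+1) a_{n+2} + 2 (n+1) a_{n+1} + 6 a_n = 0.
Thus a_{n+2} = [-2 (n+1) a_{n+1} - 6 a_n] / ((n+1)(n+2)).

Check with a_0 = 1, a_1 = -1 (apply the recurrence for n = 0, 1, 2, 3): a_0 = 1, a_1 = -1, a_2 = -2, a_3 = 7/3, a_4 = -1/6, a_5 = -19/30.

a_(n+2) = [-2 (n+1) a_(n+1) - 6 a_n] / ((n+1)(n+2)); check: a_0 = 1, a_1 = -1, a_2 = -2, a_3 = 7/3, a_4 = -1/6, a_5 = -19/30


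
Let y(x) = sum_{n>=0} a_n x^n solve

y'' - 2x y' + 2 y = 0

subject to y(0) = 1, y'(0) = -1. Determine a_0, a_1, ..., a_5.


Ansatz: y(x) = sum_{n>=0} a_n x^n, so y'(x) = sum_{n>=1} n a_n x^(n-1) and y''(x) = sum_{n>=2} n(n-1) a_n x^(n-2).
Substitute into P(x) y'' + Q(x) y' + R(x) y = 0 with P(x) = 1, Q(x) = -2x, R(x) = 2, and match powers of x.
Initial conditions: a_0 = 1, a_1 = -1.
Setting the coefficient of each power of x to zero and solving order by order (substituting the coefficients already found):
  x^0: 2 a_2 + 2 a_0 = 0  ->  2 a_2 = -2 a_0 = -2  ->  a_2 = -1
  x^1: 6 a_3 = 0  ->  a_3 = 0
  x^2: 12 a_4 - 2 a_2 = 0  ->  12 a_4 = 2 a_2 = -2  ->  a_4 = -1/6
  x^3: 20 a_5 - 4 a_3 = 0  ->  20 a_5 = 4 a_3 = 0  ->  a_5 = 0
Truncated series: y(x) = 1 - x - x^2 - (1/6) x^4 + O(x^6).

a_0 = 1; a_1 = -1; a_2 = -1; a_3 = 0; a_4 = -1/6; a_5 = 0


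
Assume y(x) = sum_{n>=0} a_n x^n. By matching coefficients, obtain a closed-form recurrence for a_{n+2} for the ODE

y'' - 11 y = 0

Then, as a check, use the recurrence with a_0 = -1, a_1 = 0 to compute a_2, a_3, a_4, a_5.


Substitute y = sum_n a_n x^n into y'' + (const) y = 0.
y''(x) = sum_{n>=0} (n+2)(n+1) a_{n+2} x^n.
The ODE becomes sum_n [(n+2)(n+1) a_{n+2} - 11 a_n] x^n = 0.
Setting each coefficient to zero gives the recurrence:
  (n+2)(n+1) a_{n+2} - 11 a_n = 0,
  a_{n+2} = 11 / ((n+1)(n+2)) a_n.

Check with a_0 = -1, a_1 = 0 (apply the recurrence for n = 0, 1, 2, 3): a_0 = -1, a_1 = 0, a_2 = -11/2, a_3 = 0, a_4 = -121/24, a_5 = 0.

a_{n+2} = 11/((n+1)(n+2)) * a_n; check: a_0 = -1, a_1 = 0, a_2 = -11/2, a_3 = 0, a_4 = -121/24, a_5 = 0


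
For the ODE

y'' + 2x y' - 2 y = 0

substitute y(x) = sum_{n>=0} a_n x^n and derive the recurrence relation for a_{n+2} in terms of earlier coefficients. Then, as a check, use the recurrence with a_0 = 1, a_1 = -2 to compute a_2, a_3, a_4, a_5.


Substitute y = sum_n a_n x^n.
y''(x) has coefficient (n+2)(n+1) a_{n+2} at x^n;
2 x y'(x) has coefficient 2 n a_n at x^n (shift);
-2 y(x) has coefficient -2 a_n at x^n.
Matching x^n: (n+2)(n+1) a_{n+2} + (2n - 2) a_n = 0.
Thus a_{n+2} = (-2n + 2) / ((n+1)(n+2)) * a_n.

Check with a_0 = 1, a_1 = -2 (apply the recurrence for n = 0, 1, 2, 3): a_0 = 1, a_1 = -2, a_2 = 1, a_3 = 0, a_4 = -1/6, a_5 = 0.

a_(n+2) = (-2n + 2) / ((n+1)(n+2)) * a_n; check: a_0 = 1, a_1 = -2, a_2 = 1, a_3 = 0, a_4 = -1/6, a_5 = 0


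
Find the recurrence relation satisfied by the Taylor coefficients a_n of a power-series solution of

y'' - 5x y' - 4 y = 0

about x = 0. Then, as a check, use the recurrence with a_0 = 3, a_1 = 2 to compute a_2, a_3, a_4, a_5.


Substitute y = sum_n a_n x^n.
y''(x) has coefficient (n+2)(n+1) a_{n+2} at x^n;
-5 x y'(x) has coefficient -5 n a_n at x^n (shift);
-4 y(x) has coefficient -4 a_n at x^n.
Matching x^n: (n+2)(n+1) a_{n+2} + (-5n - 4) a_n = 0.
Thus a_{n+2} = (5n + 4) / ((n+1)(n+2)) * a_n.

Check with a_0 = 3, a_1 = 2 (apply the recurrence for n = 0, 1, 2, 3): a_0 = 3, a_1 = 2, a_2 = 6, a_3 = 3, a_4 = 7, a_5 = 57/20.

a_(n+2) = (5n + 4) / ((n+1)(n+2)) * a_n; check: a_0 = 3, a_1 = 2, a_2 = 6, a_3 = 3, a_4 = 7, a_5 = 57/20


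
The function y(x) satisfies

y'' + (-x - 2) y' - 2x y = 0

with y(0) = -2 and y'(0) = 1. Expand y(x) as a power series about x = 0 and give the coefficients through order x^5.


Ansatz: y(x) = sum_{n>=0} a_n x^n, so y'(x) = sum_{n>=1} n a_n x^(n-1) and y''(x) = sum_{n>=2} n(n-1) a_n x^(n-2).
Substitute into P(x) y'' + Q(x) y' + R(x) y = 0 with P(x) = 1, Q(x) = -x - 2, R(x) = -2x, and match powers of x.
Initial conditions: a_0 = -2, a_1 = 1.
Setting the coefficient of each power of x to zero and solving order by order (substituting the coefficients already found):
  x^0: 2 a_2 - 2 a_1 = 0  ->  2 a_2 = 2 a_1 = 2  ->  a_2 = 1
  x^1: 6 a_3 - 4 a_2 - a_1 - 2 a_0 = 0  ->  6 a_3 = 4 a_2 + a_1 + 2 a_0 = 1  ->  a_3 = 1/6
  x^2: 12 a_4 - 6 a_3 - 2 a_2 - 2 a_1 = 0  ->  12 a_4 = 6 a_3 + 2 a_2 + 2 a_1 = 5  ->  a_4 = 5/12
  x^3: 20 a_5 - 8 a_4 - 3 a_3 - 2 a_2 = 0  ->  20 a_5 = 8 a_4 + 3 a_3 + 2 a_2 = 35/6  ->  a_5 = 7/24
Truncated series: y(x) = -2 + x + x^2 + (1/6) x^3 + (5/12) x^4 + (7/24) x^5 + O(x^6).

a_0 = -2; a_1 = 1; a_2 = 1; a_3 = 1/6; a_4 = 5/12; a_5 = 7/24


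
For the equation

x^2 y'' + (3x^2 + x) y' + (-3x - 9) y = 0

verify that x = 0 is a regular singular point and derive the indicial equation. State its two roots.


Divide by x^2 to reach normal form y'' + P_1(x) y' + P_2(x) y = 0 with P_1(x) = 3 + 1/x and P_2(x) = -3/x - 9/x^2.
x = 0 is a singular point because the y'-coefficient 3 + 1/x has a pole at x = 0 and the y-coefficient -3/x - 9/x^2 has a pole at x = 0.
It is a regular singular point because x P_1(x) = p(x) = 3x + 1 and x^2 P_2(x) = q(x) = -3x - 9 are polynomials, hence analytic at x = 0.
p(0) = 1,  q(0) = -9.
Indicial equation: r(r-1) + p(0) r + q(0) = 0, i.e. r^2 + (p(0) - 1) r + q(0) = 0, i.e. r^2 - 9 = 0.
Discriminant: (0)^2 - 4(-9) = 36, so r = (0 ± 6)/2.
Solving: r_1 = 3, r_2 = -3.

indicial: r^2 - 9 = 0; roots r_1 = 3, r_2 = -3


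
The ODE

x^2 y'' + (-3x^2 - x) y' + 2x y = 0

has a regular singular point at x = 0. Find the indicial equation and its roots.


Divide by x^2 to reach normal form y'' + P_1(x) y' + P_2(x) y = 0 with P_1(x) = -3 - 1/x and P_2(x) = 2/x.
x = 0 is a singular point because the y'-coefficient -3 - 1/x has a pole at x = 0 and the y-coefficient 2/x has a pole at x = 0.
It is a regular singular point because x P_1(x) = p(x) = -3x - 1 and x^2 P_2(x) = q(x) = 2x are polynomials, hence analytic at x = 0.
p(0) = -1,  q(0) = 0.
Indicial equation: r(r-1) + p(0) r + q(0) = 0, i.e. r^2 + (p(0) - 1) r + q(0) = 0, i.e. r^2 - 2 r = 0.
Discriminant: (-2)^2 - 4(0) = 4, so r = (2 ± 2)/2.
Solving: r_1 = 2, r_2 = 0.

indicial: r^2 - 2 r = 0; roots r_1 = 2, r_2 = 0


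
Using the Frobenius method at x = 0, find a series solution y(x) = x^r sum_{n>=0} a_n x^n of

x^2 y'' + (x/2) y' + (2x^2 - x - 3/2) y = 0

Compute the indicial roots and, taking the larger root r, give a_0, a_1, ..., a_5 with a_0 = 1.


Write in Frobenius form y'' + (p(x)/x) y' + (q(x)/x^2) y = 0:
  p(x) = 1/2,  q(x) = 2x^2 - x - 3/2.
Indicial equation: r(r-1) + (1/2) r + (-3/2) = 0 -> roots r_1 = 3/2, r_2 = -1.
Take r = r_1 = 3/2. Let y(x) = x^r sum_{n>=0} a_n x^n with a_0 = 1.
Substitute y = x^r sum a_n x^n and match x^{r+n}. The recurrence is
  D(n) a_n - 1 a_{n-1} + 2 a_{n-2} = 0,  where D(n) = (r+n)(r+n-1) + (1/2)(r+n) + (-3/2).
  a_n = [1 a_{n-1} - 2 a_{n-2}] / D(n).
Since the indicial polynomial factors as (r - r_1)(r - r_2), D(n) = (r_1 + n - r_1)(r_1 + n - r_2) = n(n + 5/2).
Evaluating step by step (a_0 = 1):
  n = 1: D(1) = 1(1 + 5/2) = 7/2; numerator = 1(1) = 1; a_1 = (1)/(7/2) = 2/7
  n = 2: D(2) = 2(2 + 5/2) = 9; numerator = 1(2/7) - 2(1) = -12/7; a_2 = (-12/7)/(9) = -4/21
  n = 3: D(3) = 3(3 + 5/2) = 33/2; numerator = 1(-4/21) - 2(2/7) = -16/21; a_3 = (-16/21)/(33/2) = -32/693
  n = 4: D(4) = 4(4 + 5/2) = 26; numerator = 1(-32/693) - 2(-4/21) = 232/693; a_4 = (232/693)/(26) = 116/9009
  n = 5: D(5) = 5(5 + 5/2) = 75/2; numerator = 1(116/9009) - 2(-32/693) = 316/3003; a_5 = (316/3003)/(75/2) = 632/225225

r = 3/2; a_0 = 1; a_1 = 2/7; a_2 = -4/21; a_3 = -32/693; a_4 = 116/9009; a_5 = 632/225225


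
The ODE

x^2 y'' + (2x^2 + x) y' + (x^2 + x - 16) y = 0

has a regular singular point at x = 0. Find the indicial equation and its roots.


Divide by x^2 to reach normal form y'' + P_1(x) y' + P_2(x) y = 0 with P_1(x) = 2 + 1/x and P_2(x) = 1 + 1/x - 16/x^2.
x = 0 is a singular point because the y'-coefficient 2 + 1/x has a pole at x = 0 and the y-coefficient 1 + 1/x - 16/x^2 has a pole at x = 0.
It is a regular singular point because x P_1(x) = p(x) = 2x + 1 and x^2 P_2(x) = q(x) = x^2 + x - 16 are polynomials, hence analytic at x = 0.
p(0) = 1,  q(0) = -16.
Indicial equation: r(r-1) + p(0) r + q(0) = 0, i.e. r^2 + (p(0) - 1) r + q(0) = 0, i.e. r^2 - 16 = 0.
Discriminant: (0)^2 - 4(-16) = 64, so r = (0 ± 8)/2.
Solving: r_1 = 4, r_2 = -4.

indicial: r^2 - 16 = 0; roots r_1 = 4, r_2 = -4


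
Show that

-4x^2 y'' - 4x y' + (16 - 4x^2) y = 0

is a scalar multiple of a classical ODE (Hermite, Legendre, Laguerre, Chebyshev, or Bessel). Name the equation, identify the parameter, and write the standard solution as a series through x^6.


All three coefficients share the factor -4; dividing through by -4 gives  x^2 y'' + x y' + (x^2 - 4) y = 0.
This matches the Bessel equation x^2 y'' + x y' + (x^2 - nu^2) y = 0 with nu^2 = 4, so nu = 2; the solution bounded at x = 0 is J_2(x).
Frobenius at x = 0: indicial roots ±nu; for r = nu the recurrence k(k + 2nu) c_k = -c_{k-2} gives the standard series J_nu(x) = sum_{k>=0} (-1)^k / (k! (k+nu)!) (x/2)^(2k+nu). Evaluate the first 3 terms:
  k = 0: (-1)^0 / (0! * 2! * 2^2) x^2 = 1/(1*2*4) x^2 = (1/8) x^2
  k = 1: (-1)^1 / (1! * 3! * 2^4) x^4 = -1/(1*6*16) x^4 = (-1/96) x^4
  k = 2: (-1)^2 / (2! * 4! * 2^6) x^6 = 1/(2*24*64) x^6 = (1/3072) x^6
Hence J_2(x) = x^6/3072 - x^4/96 + x^2/8 + ....

J_2(x); series = x^6/3072 - x^4/96 + x^2/8


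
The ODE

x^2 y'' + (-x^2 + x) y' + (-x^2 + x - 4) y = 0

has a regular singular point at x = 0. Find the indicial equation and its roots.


Divide by x^2 to reach normal form y'' + P_1(x) y' + P_2(x) y = 0 with P_1(x) = -1 + 1/x and P_2(x) = -1 + 1/x - 4/x^2.
x = 0 is a singular point because the y'-coefficient -1 + 1/x has a pole at x = 0 and the y-coefficient -1 + 1/x - 4/x^2 has a pole at x = 0.
It is a regular singular point because x P_1(x) = p(x) = 1 - x and x^2 P_2(x) = q(x) = -x^2 + x - 4 are polynomials, hence analytic at x = 0.
p(0) = 1,  q(0) = -4.
Indicial equation: r(r-1) + p(0) r + q(0) = 0, i.e. r^2 + (p(0) - 1) r + q(0) = 0, i.e. r^2 - 4 = 0.
Discriminant: (0)^2 - 4(-4) = 16, so r = (0 ± 4)/2.
Solving: r_1 = 2, r_2 = -2.

indicial: r^2 - 4 = 0; roots r_1 = 2, r_2 = -2


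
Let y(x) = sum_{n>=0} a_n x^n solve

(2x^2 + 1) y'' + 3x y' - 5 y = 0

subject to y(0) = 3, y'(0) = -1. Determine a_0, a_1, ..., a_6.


Ansatz: y(x) = sum_{n>=0} a_n x^n, so y'(x) = sum_{n>=1} n a_n x^(n-1) and y''(x) = sum_{n>=2} n(n-1) a_n x^(n-2).
Substitute into P(x) y'' + Q(x) y' + R(x) y = 0 with P(x) = 2x^2 + 1, Q(x) = 3x, R(x) = -5, and match powers of x.
Initial conditions: a_0 = 3, a_1 = -1.
Setting the coefficient of each power of x to zero and solving order by order (substituting the coefficients already found):
  x^0: 2 a_2 - 5 a_0 = 0  ->  2 a_2 = 5 a_0 = 15  ->  a_2 = 15/2
  x^1: 6 a_3 - 2 a_1 = 0  ->  6 a_3 = 2 a_1 = -2  ->  a_3 = -1/3
  x^2: 12 a_4 + 5 a_2 = 0  ->  12 a_4 = -5 a_2 = -75/2  ->  a_4 = -25/8
  x^3: 20 a_5 + 16 a_3 = 0  ->  20 a_5 = -16 a_3 = 16/3  ->  a_5 = 4/15
  x^4: 30 a_6 + 31 a_4 = 0  ->  30 a_6 = -31 a_4 = 775/8  ->  a_6 = 155/48
Truncated series: y(x) = 3 - x + (15/2) x^2 - (1/3) x^3 - (25/8) x^4 + (4/15) x^5 + (155/48) x^6 + O(x^7).

a_0 = 3; a_1 = -1; a_2 = 15/2; a_3 = -1/3; a_4 = -25/8; a_5 = 4/15; a_6 = 155/48


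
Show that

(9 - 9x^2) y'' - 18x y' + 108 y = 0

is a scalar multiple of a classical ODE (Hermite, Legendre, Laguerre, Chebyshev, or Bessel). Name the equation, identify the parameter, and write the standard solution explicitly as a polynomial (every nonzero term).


All three coefficients share the factor 9; dividing through by 9 gives  (1 - x^2) y'' - 2x y' + 12 y = 0.
This matches the Legendre equation (1 - x^2) y'' - 2x y' + n(n+1) y = 0 (note the -2x y' term) with n(n+1) = 12, so n = 3; the polynomial solution is P_3(x).
With y = sum_k a_k x^k, matching x^k gives (k+2)(k+1) a_{k+2} = [k(k+1) - n(n+1)] a_k = (k - 3)(k + 4) a_k. The right side vanishes at k = 3, so the series with the parity of 3 terminates at degree 3.
Standard normalization (P_n(1) = 1): leading coefficient (2n)!/(2^n (n!)^2) = 720/(8*36) = 5/2, so a_3 = 5/2. Work downward with a_k = (k+1)(k+2) a_{k+2} / ((k - 3)(k + 4)):
  a_1 = (2)(3)(5/2) / ((1 - 3)(1 + 4)) = 15/(-10) = -3/2
Hence P_3(x) = 5 x^3/2 - 3 x/2.

P_3(x); series = 5 x^3/2 - 3 x/2


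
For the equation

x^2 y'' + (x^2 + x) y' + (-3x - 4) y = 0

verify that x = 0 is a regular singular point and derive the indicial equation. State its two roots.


Divide by x^2 to reach normal form y'' + P_1(x) y' + P_2(x) y = 0 with P_1(x) = 1 + 1/x and P_2(x) = -3/x - 4/x^2.
x = 0 is a singular point because the y'-coefficient 1 + 1/x has a pole at x = 0 and the y-coefficient -3/x - 4/x^2 has a pole at x = 0.
It is a regular singular point because x P_1(x) = p(x) = x + 1 and x^2 P_2(x) = q(x) = -3x - 4 are polynomials, hence analytic at x = 0.
p(0) = 1,  q(0) = -4.
Indicial equation: r(r-1) + p(0) r + q(0) = 0, i.e. r^2 + (p(0) - 1) r + q(0) = 0, i.e. r^2 - 4 = 0.
Discriminant: (0)^2 - 4(-4) = 16, so r = (0 ± 4)/2.
Solving: r_1 = 2, r_2 = -2.

indicial: r^2 - 4 = 0; roots r_1 = 2, r_2 = -2


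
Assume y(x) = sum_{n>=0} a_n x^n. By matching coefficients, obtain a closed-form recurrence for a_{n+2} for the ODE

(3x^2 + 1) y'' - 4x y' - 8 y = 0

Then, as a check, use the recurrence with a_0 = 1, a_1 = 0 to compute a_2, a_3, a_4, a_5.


Substitute y = sum_n a_n x^n.
(1 + 3 x^2) y'' contributes (n+2)(n+1) a_{n+2} + 3 n(n-1) a_n at x^n.
-4 x y'(x) contributes -4 n a_n at x^n.
-8 y(x) contributes -8 a_n at x^n.
Matching x^n: (n+2)(n+1) a_{n+2} + (3 n(n-1) - 4 n - 8) a_n = 0.
Thus a_{n+2} = (-3 n(n-1) + 4 n + 8) / ((n+1)(n+2)) * a_n.

Check with a_0 = 1, a_1 = 0 (apply the recurrence for n = 0, 1, 2, 3): a_0 = 1, a_1 = 0, a_2 = 4, a_3 = 0, a_4 = 10/3, a_5 = 0.

a_(n+2) = (-3 n(n-1) + 4 n + 8) / ((n+1)(n+2)) * a_n; check: a_0 = 1, a_1 = 0, a_2 = 4, a_3 = 0, a_4 = 10/3, a_5 = 0


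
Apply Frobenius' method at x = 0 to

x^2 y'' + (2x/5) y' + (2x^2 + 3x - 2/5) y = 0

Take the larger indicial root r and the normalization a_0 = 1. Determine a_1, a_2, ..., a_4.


Write in Frobenius form y'' + (p(x)/x) y' + (q(x)/x^2) y = 0:
  p(x) = 2/5,  q(x) = 2x^2 + 3x - 2/5.
Indicial equation: r(r-1) + (2/5) r + (-2/5) = 0 -> roots r_1 = 1, r_2 = -2/5.
Take r = r_1 = 1. Let y(x) = x^r sum_{n>=0} a_n x^n with a_0 = 1.
Substitute y = x^r sum a_n x^n and match x^{r+n}. The recurrence is
  D(n) a_n + 3 a_{n-1} + 2 a_{n-2} = 0,  where D(n) = (r+n)(r+n-1) + (2/5)(r+n) + (-2/5).
  a_n = [-3 a_{n-1} - 2 a_{n-2}] / D(n).
Since the indicial polynomial factors as (r - r_1)(r - r_2), D(n) = (r_1 + n - r_1)(r_1 + n - r_2) = n(n + 7/5).
Evaluating step by step (a_0 = 1):
  n = 1: D(1) = 1(1 + 7/5) = 12/5; numerator = -3(1) = -3; a_1 = (-3)/(12/5) = -5/4
  n = 2: D(2) = 2(2 + 7/5) = 34/5; numerator = -3(-5/4) - 2(1) = 7/4; a_2 = (7/4)/(34/5) = 35/136
  n = 3: D(3) = 3(3 + 7/5) = 66/5; numerator = -3(35/136) - 2(-5/4) = 235/136; a_3 = (235/136)/(66/5) = 1175/8976
  n = 4: D(4) = 4(4 + 7/5) = 108/5; numerator = -3(1175/8976) - 2(35/136) = -2715/2992; a_4 = (-2715/2992)/(108/5) = -4525/107712

r = 1; a_0 = 1; a_1 = -5/4; a_2 = 35/136; a_3 = 1175/8976; a_4 = -4525/107712


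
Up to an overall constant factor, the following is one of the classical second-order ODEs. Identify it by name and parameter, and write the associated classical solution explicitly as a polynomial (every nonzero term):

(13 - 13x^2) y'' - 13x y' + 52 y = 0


All three coefficients share the factor 13; dividing through by 13 gives  (1 - x^2) y'' - x y' + 4 y = 0.
This matches the Chebyshev equation (1 - x^2) y'' - x y' + n^2 y = 0 (note the -x y' term, not -2x y') with n^2 = 4, so n = 2; the polynomial solution is T_2(x).
With y = sum_k a_k x^k, matching x^k gives (k+2)(k+1) a_{k+2} = (k^2 - n^2) a_k = (k - 2)(k + 2) a_k. The right side vanishes at k = 2, so the series with the parity of 2 terminates at degree 2.
Standard normalization: leading coefficient of T_n is 2^(n-1), so a_2 = 2^1 = 2. Work downward with a_k = (k+1)(k+2) a_{k+2} / ((k - 2)(k + 2)):
  a_0 = (1)(2)(2) / ((0 - 2)(0 + 2)) = 4/(-4) = -1
Hence T_2(x) = 2 x^2 - 1.

T_2(x); series = 2 x^2 - 1


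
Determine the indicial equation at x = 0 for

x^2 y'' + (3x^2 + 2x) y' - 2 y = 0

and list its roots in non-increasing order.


Divide by x^2 to reach normal form y'' + P_1(x) y' + P_2(x) y = 0 with P_1(x) = 3 + 2/x and P_2(x) = -2/x^2.
x = 0 is a singular point because the y'-coefficient 3 + 2/x has a pole at x = 0 and the y-coefficient -2/x^2 has a pole at x = 0.
It is a regular singular point because x P_1(x) = p(x) = 3x + 2 and x^2 P_2(x) = q(x) = -2 are polynomials, hence analytic at x = 0.
p(0) = 2,  q(0) = -2.
Indicial equation: r(r-1) + p(0) r + q(0) = 0, i.e. r^2 + (p(0) - 1) r + q(0) = 0, i.e. r^2 + 1 r - 2 = 0.
Discriminant: (1)^2 - 4(-2) = 9, so r = (-1 ± 3)/2.
Solving: r_1 = 1, r_2 = -2.

indicial: r^2 + 1 r - 2 = 0; roots r_1 = 1, r_2 = -2


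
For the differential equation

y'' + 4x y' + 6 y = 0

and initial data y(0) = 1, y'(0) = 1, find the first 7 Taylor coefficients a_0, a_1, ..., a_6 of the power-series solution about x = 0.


Ansatz: y(x) = sum_{n>=0} a_n x^n, so y'(x) = sum_{n>=1} n a_n x^(n-1) and y''(x) = sum_{n>=2} n(n-1) a_n x^(n-2).
Substitute into P(x) y'' + Q(x) y' + R(x) y = 0 with P(x) = 1, Q(x) = 4x, R(x) = 6, and match powers of x.
Initial conditions: a_0 = 1, a_1 = 1.
Setting the coefficient of each power of x to zero and solving order by order (substituting the coefficients already found):
  x^0: 2 a_2 + 6 a_0 = 0  ->  2 a_2 = -6 a_0 = -6  ->  a_2 = -3
  x^1: 6 a_3 + 10 a_1 = 0  ->  6 a_3 = -10 a_1 = -10  ->  a_3 = -5/3
  x^2: 12 a_4 + 14 a_2 = 0  ->  12 a_4 = -14 a_2 = 42  ->  a_4 = 7/2
  x^3: 20 a_5 + 18 a_3 = 0  ->  20 a_5 = -18 a_3 = 30  ->  a_5 = 3/2
  x^4: 30 a_6 + 22 a_4 = 0  ->  30 a_6 = -22 a_4 = -77  ->  a_6 = -77/30
Truncated series: y(x) = 1 + x - 3 x^2 - (5/3) x^3 + (7/2) x^4 + (3/2) x^5 - (77/30) x^6 + O(x^7).

a_0 = 1; a_1 = 1; a_2 = -3; a_3 = -5/3; a_4 = 7/2; a_5 = 3/2; a_6 = -77/30


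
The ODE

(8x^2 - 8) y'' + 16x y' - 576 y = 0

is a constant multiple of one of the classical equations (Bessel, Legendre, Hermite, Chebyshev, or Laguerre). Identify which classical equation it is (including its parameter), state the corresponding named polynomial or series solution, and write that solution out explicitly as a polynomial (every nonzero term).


All three coefficients share the factor -8; dividing through by -8 gives  (1 - x^2) y'' - 2x y' + 72 y = 0.
This matches the Legendre equation (1 - x^2) y'' - 2x y' + n(n+1) y = 0 (note the -2x y' term) with n(n+1) = 72, so n = 8; the polynomial solution is P_8(x).
With y = sum_k a_k x^k, matching x^k gives (k+2)(k+1) a_{k+2} = [k(k+1) - n(n+1)] a_k = (k - 8)(k + 9) a_k. The right side vanishes at k = 8, so the series with the parity of 8 terminates at degree 8.
Standard normalization (P_n(1) = 1): leading coefficient (2n)!/(2^n (n!)^2) = 20922789888000/(256*1625702400) = 6435/128, so a_8 = 6435/128. Work downward with a_k = (k+1)(k+2) a_{k+2} / ((k - 8)(k + 9)):
  a_6 = (7)(8)(6435/128) / ((6 - 8)(6 + 9)) = (45045/16)/(-30) = -3003/32
  a_4 = (5)(6)(-3003/32) / ((4 - 8)(4 + 9)) = (-45045/16)/(-52) = 3465/64
  a_2 = (3)(4)(3465/64) / ((2 - 8)(2 + 9)) = (10395/16)/(-66) = -315/32
  a_0 = (1)(2)(-315/32) / ((0 - 8)(0 + 9)) = (-315/16)/(-72) = 35/128
Hence P_8(x) = 6435 x^8/128 - 3003 x^6/32 + 3465 x^4/64 - 315 x^2/32 + 35/128.

P_8(x); series = 6435 x^8/128 - 3003 x^6/32 + 3465 x^4/64 - 315 x^2/32 + 35/128


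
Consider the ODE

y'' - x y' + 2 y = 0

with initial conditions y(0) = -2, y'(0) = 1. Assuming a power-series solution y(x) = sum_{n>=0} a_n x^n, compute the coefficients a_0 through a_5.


Ansatz: y(x) = sum_{n>=0} a_n x^n, so y'(x) = sum_{n>=1} n a_n x^(n-1) and y''(x) = sum_{n>=2} n(n-1) a_n x^(n-2).
Substitute into P(x) y'' + Q(x) y' + R(x) y = 0 with P(x) = 1, Q(x) = -x, R(x) = 2, and match powers of x.
Initial conditions: a_0 = -2, a_1 = 1.
Setting the coefficient of each power of x to zero and solving order by order (substituting the coefficients already found):
  x^0: 2 a_2 + 2 a_0 = 0  ->  2 a_2 = -2 a_0 = 4  ->  a_2 = 2
  x^1: 6 a_3 + a_1 = 0  ->  6 a_3 = -a_1 = -1  ->  a_3 = -1/6
  x^2: 12 a_4 = 0  ->  a_4 = 0
  x^3: 20 a_5 - a_3 = 0  ->  20 a_5 = a_3 = -1/6  ->  a_5 = -1/120
Truncated series: y(x) = -2 + x + 2 x^2 - (1/6) x^3 - (1/120) x^5 + O(x^6).

a_0 = -2; a_1 = 1; a_2 = 2; a_3 = -1/6; a_4 = 0; a_5 = -1/120


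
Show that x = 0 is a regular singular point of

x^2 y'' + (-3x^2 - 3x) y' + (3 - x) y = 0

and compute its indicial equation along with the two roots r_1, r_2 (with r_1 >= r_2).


Divide by x^2 to reach normal form y'' + P_1(x) y' + P_2(x) y = 0 with P_1(x) = -3 - 3/x and P_2(x) = -1/x + 3/x^2.
x = 0 is a singular point because the y'-coefficient -3 - 3/x has a pole at x = 0 and the y-coefficient -1/x + 3/x^2 has a pole at x = 0.
It is a regular singular point because x P_1(x) = p(x) = -3x - 3 and x^2 P_2(x) = q(x) = 3 - x are polynomials, hence analytic at x = 0.
p(0) = -3,  q(0) = 3.
Indicial equation: r(r-1) + p(0) r + q(0) = 0, i.e. r^2 + (p(0) - 1) r + q(0) = 0, i.e. r^2 - 4 r + 3 = 0.
Discriminant: (-4)^2 - 4(3) = 4, so r = (4 ± 2)/2.
Solving: r_1 = 3, r_2 = 1.

indicial: r^2 - 4 r + 3 = 0; roots r_1 = 3, r_2 = 1


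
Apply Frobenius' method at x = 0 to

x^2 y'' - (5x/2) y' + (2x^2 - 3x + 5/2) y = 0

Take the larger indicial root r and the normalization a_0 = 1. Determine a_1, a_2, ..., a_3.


Write in Frobenius form y'' + (p(x)/x) y' + (q(x)/x^2) y = 0:
  p(x) = -5/2,  q(x) = 2x^2 - 3x + 5/2.
Indicial equation: r(r-1) + (-5/2) r + (5/2) = 0 -> roots r_1 = 5/2, r_2 = 1.
Take r = r_1 = 5/2. Let y(x) = x^r sum_{n>=0} a_n x^n with a_0 = 1.
Substitute y = x^r sum a_n x^n and match x^{r+n}. The recurrence is
  D(n) a_n - 3 a_{n-1} + 2 a_{n-2} = 0,  where D(n) = (r+n)(r+n-1) + (-5/2)(r+n) + (5/2).
  a_n = [3 a_{n-1} - 2 a_{n-2}] / D(n).
Since the indicial polynomial factors as (r - r_1)(r - r_2), D(n) = (r_1 + n - r_1)(r_1 + n - r_2) = n(n + 3/2).
Evaluating step by step (a_0 = 1):
  n = 1: D(1) = 1(1 + 3/2) = 5/2; numerator = 3(1) = 3; a_1 = (3)/(5/2) = 6/5
  n = 2: D(2) = 2(2 + 3/2) = 7; numerator = 3(6/5) - 2(1) = 8/5; a_2 = (8/5)/(7) = 8/35
  n = 3: D(3) = 3(3 + 3/2) = 27/2; numerator = 3(8/35) - 2(6/5) = -12/7; a_3 = (-12/7)/(27/2) = -8/63

r = 5/2; a_0 = 1; a_1 = 6/5; a_2 = 8/35; a_3 = -8/63


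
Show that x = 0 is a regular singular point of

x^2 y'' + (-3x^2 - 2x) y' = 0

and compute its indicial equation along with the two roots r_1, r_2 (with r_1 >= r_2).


Divide by x^2 to reach normal form y'' + P_1(x) y' + P_2(x) y = 0 with P_1(x) = -3 - 2/x and P_2(x) = 0.
x = 0 is a singular point because the y'-coefficient -3 - 2/x has a pole at x = 0.
It is a regular singular point because x P_1(x) = p(x) = -3x - 2 and x^2 P_2(x) = q(x) = 0 are polynomials, hence analytic at x = 0.
p(0) = -2,  q(0) = 0.
Indicial equation: r(r-1) + p(0) r + q(0) = 0, i.e. r^2 + (p(0) - 1) r + q(0) = 0, i.e. r^2 - 3 r = 0.
Discriminant: (-3)^2 - 4(0) = 9, so r = (3 ± 3)/2.
Solving: r_1 = 3, r_2 = 0.

indicial: r^2 - 3 r = 0; roots r_1 = 3, r_2 = 0


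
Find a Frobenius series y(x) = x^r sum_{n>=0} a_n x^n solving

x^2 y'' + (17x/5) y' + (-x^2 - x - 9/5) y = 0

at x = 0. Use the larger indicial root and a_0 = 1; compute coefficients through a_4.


Write in Frobenius form y'' + (p(x)/x) y' + (q(x)/x^2) y = 0:
  p(x) = 17/5,  q(x) = -x^2 - x - 9/5.
Indicial equation: r(r-1) + (17/5) r + (-9/5) = 0 -> roots r_1 = 3/5, r_2 = -3.
Take r = r_1 = 3/5. Let y(x) = x^r sum_{n>=0} a_n x^n with a_0 = 1.
Substitute y = x^r sum a_n x^n and match x^{r+n}. The recurrence is
  D(n) a_n - 1 a_{n-1} - 1 a_{n-2} = 0,  where D(n) = (r+n)(r+n-1) + (17/5)(r+n) + (-9/5).
  a_n = [1 a_{n-1} + 1 a_{n-2}] / D(n).
Since the indicial polynomial factors as (r - r_1)(r - r_2), D(n) = (r_1 + n - r_1)(r_1 + n - r_2) = n(n + 18/5).
Evaluating step by step (a_0 = 1):
  n = 1: D(1) = 1(1 + 18/5) = 23/5; numerator = 1(1) = 1; a_1 = (1)/(23/5) = 5/23
  n = 2: D(2) = 2(2 + 18/5) = 56/5; numerator = 1(5/23) + 1(1) = 28/23; a_2 = (28/23)/(56/5) = 5/46
  n = 3: D(3) = 3(3 + 18/5) = 99/5; numerator = 1(5/46) + 1(5/23) = 15/46; a_3 = (15/46)/(99/5) = 25/1518
  n = 4: D(4) = 4(4 + 18/5) = 152/5; numerator = 1(25/1518) + 1(5/46) = 95/759; a_4 = (95/759)/(152/5) = 25/6072

r = 3/5; a_0 = 1; a_1 = 5/23; a_2 = 5/46; a_3 = 25/1518; a_4 = 25/6072


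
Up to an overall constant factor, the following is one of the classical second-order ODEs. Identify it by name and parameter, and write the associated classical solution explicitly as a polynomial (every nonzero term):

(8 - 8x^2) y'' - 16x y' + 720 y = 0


All three coefficients share the factor 8; dividing through by 8 gives  (1 - x^2) y'' - 2x y' + 90 y = 0.
This matches the Legendre equation (1 - x^2) y'' - 2x y' + n(n+1) y = 0 (note the -2x y' term) with n(n+1) = 90, so n = 9; the polynomial solution is P_9(x).
With y = sum_k a_k x^k, matching x^k gives (k+2)(k+1) a_{k+2} = [k(k+1) - n(n+1)] a_k = (k - 9)(k + 10) a_k. The right side vanishes at k = 9, so the series with the parity of 9 terminates at degree 9.
Standard normalization (P_n(1) = 1): leading coefficient (2n)!/(2^n (n!)^2) = 6402373705728000/(512*131681894400) = 12155/128, so a_9 = 12155/128. Work downward with a_k = (k+1)(k+2) a_{k+2} / ((k - 9)(k + 10)):
  a_7 = (8)(9)(12155/128) / ((7 - 9)(7 + 10)) = (109395/16)/(-34) = -6435/32
  a_5 = (6)(7)(-6435/32) / ((5 - 9)(5 + 10)) = (-135135/16)/(-60) = 9009/64
  a_3 = (4)(5)(9009/64) / ((3 - 9)(3 + 10)) = (45045/16)/(-78) = -1155/32
  a_1 = (2)(3)(-1155/32) / ((1 - 9)(1 + 10)) = (-3465/16)/(-88) = 315/128
Hence P_9(x) = 12155 x^9/128 - 6435 x^7/32 + 9009 x^5/64 - 1155 x^3/32 + 315 x/128.

P_9(x); series = 12155 x^9/128 - 6435 x^7/32 + 9009 x^5/64 - 1155 x^3/32 + 315 x/128


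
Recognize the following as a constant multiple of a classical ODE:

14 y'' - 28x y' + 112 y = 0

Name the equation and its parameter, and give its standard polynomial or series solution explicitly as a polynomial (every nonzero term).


All three coefficients share the factor 14; dividing through by 14 gives  y'' - 2x y' + 8 y = 0.
This matches the Hermite equation y'' - 2x y' + 2n y = 0 with 2n = 8, so n = 4; the polynomial solution is H_4(x).
With y = sum_k a_k x^k, matching x^k gives (k+2)(k+1) a_{k+2} = 2(k - n) a_k = 2(k - 4) a_k. The right side vanishes at k = 4, so the series with the parity of 4 terminates at degree 4.
Standard normalization: leading coefficient of H_n is 2^n, so a_4 = 2^4 = 16. Work downward with a_k = (k+1)(k+2) a_{k+2} / (2(k - n)):
  a_2 = (3)(4)(16) / (2(2 - 4)) = 192/(-4) = -48
  a_0 = (1)(2)(-48) / (2(0 - 4)) = -96/(-8) = 12
Hence H_4(x) = 16 x^4 - 48 x^2 + 12.

H_4(x); series = 16 x^4 - 48 x^2 + 12


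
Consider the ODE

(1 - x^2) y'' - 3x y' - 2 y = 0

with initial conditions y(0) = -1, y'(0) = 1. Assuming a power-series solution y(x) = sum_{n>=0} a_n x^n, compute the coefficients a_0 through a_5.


Ansatz: y(x) = sum_{n>=0} a_n x^n, so y'(x) = sum_{n>=1} n a_n x^(n-1) and y''(x) = sum_{n>=2} n(n-1) a_n x^(n-2).
Substitute into P(x) y'' + Q(x) y' + R(x) y = 0 with P(x) = 1 - x^2, Q(x) = -3x, R(x) = -2, and match powers of x.
Initial conditions: a_0 = -1, a_1 = 1.
Setting the coefficient of each power of x to zero and solving order by order (substituting the coefficients already found):
  x^0: 2 a_2 - 2 a_0 = 0  ->  2 a_2 = 2 a_0 = -2  ->  a_2 = -1
  x^1: 6 a_3 - 5 a_1 = 0  ->  6 a_3 = 5 a_1 = 5  ->  a_3 = 5/6
  x^2: 12 a_4 - 10 a_2 = 0  ->  12 a_4 = 10 a_2 = -10  ->  a_4 = -5/6
  x^3: 20 a_5 - 17 a_3 = 0  ->  20 a_5 = 17 a_3 = 85/6  ->  a_5 = 17/24
Truncated series: y(x) = -1 + x - x^2 + (5/6) x^3 - (5/6) x^4 + (17/24) x^5 + O(x^6).

a_0 = -1; a_1 = 1; a_2 = -1; a_3 = 5/6; a_4 = -5/6; a_5 = 17/24
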